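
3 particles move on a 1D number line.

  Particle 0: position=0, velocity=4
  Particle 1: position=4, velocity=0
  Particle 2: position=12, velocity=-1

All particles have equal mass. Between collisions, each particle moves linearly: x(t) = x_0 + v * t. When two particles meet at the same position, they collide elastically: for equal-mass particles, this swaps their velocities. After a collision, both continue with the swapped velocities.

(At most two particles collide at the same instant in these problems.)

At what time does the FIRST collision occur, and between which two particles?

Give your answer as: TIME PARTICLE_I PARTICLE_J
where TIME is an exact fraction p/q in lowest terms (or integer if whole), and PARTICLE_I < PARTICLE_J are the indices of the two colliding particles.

Pair (0,1): pos 0,4 vel 4,0 -> gap=4, closing at 4/unit, collide at t=1
Pair (1,2): pos 4,12 vel 0,-1 -> gap=8, closing at 1/unit, collide at t=8
Earliest collision: t=1 between 0 and 1

Answer: 1 0 1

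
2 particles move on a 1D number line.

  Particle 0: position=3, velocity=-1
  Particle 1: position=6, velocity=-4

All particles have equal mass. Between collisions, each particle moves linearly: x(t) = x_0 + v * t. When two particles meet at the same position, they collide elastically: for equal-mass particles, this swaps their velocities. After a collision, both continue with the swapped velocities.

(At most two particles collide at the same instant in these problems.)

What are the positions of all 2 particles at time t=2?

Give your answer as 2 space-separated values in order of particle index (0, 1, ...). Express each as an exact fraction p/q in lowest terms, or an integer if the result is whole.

Answer: -2 1

Derivation:
Collision at t=1: particles 0 and 1 swap velocities; positions: p0=2 p1=2; velocities now: v0=-4 v1=-1
Advance to t=2 (no further collisions before then); velocities: v0=-4 v1=-1; positions = -2 1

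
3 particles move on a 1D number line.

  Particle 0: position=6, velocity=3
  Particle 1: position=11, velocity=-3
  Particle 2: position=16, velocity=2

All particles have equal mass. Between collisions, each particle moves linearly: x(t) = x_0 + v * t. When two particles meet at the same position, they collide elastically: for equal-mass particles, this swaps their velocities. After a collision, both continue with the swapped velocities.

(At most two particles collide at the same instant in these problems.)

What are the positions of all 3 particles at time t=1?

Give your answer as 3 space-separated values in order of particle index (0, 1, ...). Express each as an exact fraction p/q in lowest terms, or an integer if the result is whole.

Collision at t=5/6: particles 0 and 1 swap velocities; positions: p0=17/2 p1=17/2 p2=53/3; velocities now: v0=-3 v1=3 v2=2
Advance to t=1 (no further collisions before then); velocities: v0=-3 v1=3 v2=2; positions = 8 9 18

Answer: 8 9 18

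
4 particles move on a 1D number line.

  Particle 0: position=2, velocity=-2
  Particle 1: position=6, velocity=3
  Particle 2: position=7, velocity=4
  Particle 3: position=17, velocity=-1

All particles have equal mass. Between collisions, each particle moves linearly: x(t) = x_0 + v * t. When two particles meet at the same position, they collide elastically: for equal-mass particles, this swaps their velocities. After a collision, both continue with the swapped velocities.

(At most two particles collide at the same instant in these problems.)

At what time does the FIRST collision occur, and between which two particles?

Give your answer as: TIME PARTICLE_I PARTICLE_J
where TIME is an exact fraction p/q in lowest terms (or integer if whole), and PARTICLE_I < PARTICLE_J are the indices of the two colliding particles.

Pair (0,1): pos 2,6 vel -2,3 -> not approaching (rel speed -5 <= 0)
Pair (1,2): pos 6,7 vel 3,4 -> not approaching (rel speed -1 <= 0)
Pair (2,3): pos 7,17 vel 4,-1 -> gap=10, closing at 5/unit, collide at t=2
Earliest collision: t=2 between 2 and 3

Answer: 2 2 3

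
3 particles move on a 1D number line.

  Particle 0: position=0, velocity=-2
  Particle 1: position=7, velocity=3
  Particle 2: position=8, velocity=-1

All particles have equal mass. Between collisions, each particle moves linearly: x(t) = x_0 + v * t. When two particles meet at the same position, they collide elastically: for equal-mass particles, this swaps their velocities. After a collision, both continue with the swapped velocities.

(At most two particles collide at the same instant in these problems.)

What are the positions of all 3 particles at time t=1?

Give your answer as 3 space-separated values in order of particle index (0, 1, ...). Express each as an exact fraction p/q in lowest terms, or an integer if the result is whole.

Collision at t=1/4: particles 1 and 2 swap velocities; positions: p0=-1/2 p1=31/4 p2=31/4; velocities now: v0=-2 v1=-1 v2=3
Advance to t=1 (no further collisions before then); velocities: v0=-2 v1=-1 v2=3; positions = -2 7 10

Answer: -2 7 10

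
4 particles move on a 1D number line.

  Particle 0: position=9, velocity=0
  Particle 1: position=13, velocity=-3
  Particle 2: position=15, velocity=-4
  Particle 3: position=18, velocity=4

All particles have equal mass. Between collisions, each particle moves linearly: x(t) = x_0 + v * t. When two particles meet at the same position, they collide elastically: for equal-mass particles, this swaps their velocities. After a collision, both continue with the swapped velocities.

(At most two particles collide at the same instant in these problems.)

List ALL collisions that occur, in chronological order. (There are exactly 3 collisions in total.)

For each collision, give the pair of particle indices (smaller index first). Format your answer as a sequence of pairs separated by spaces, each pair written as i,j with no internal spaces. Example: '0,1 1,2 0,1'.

Answer: 0,1 1,2 0,1

Derivation:
Collision at t=4/3: particles 0 and 1 swap velocities; positions: p0=9 p1=9 p2=29/3 p3=70/3; velocities now: v0=-3 v1=0 v2=-4 v3=4
Collision at t=3/2: particles 1 and 2 swap velocities; positions: p0=17/2 p1=9 p2=9 p3=24; velocities now: v0=-3 v1=-4 v2=0 v3=4
Collision at t=2: particles 0 and 1 swap velocities; positions: p0=7 p1=7 p2=9 p3=26; velocities now: v0=-4 v1=-3 v2=0 v3=4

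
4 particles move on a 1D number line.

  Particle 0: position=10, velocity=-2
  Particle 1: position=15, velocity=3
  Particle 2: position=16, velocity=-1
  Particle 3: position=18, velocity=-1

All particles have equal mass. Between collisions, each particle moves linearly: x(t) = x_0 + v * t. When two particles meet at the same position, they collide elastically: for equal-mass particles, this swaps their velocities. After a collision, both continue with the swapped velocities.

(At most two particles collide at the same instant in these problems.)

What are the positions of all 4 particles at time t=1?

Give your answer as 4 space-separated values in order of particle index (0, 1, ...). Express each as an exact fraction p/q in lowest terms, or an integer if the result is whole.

Answer: 8 15 17 18

Derivation:
Collision at t=1/4: particles 1 and 2 swap velocities; positions: p0=19/2 p1=63/4 p2=63/4 p3=71/4; velocities now: v0=-2 v1=-1 v2=3 v3=-1
Collision at t=3/4: particles 2 and 3 swap velocities; positions: p0=17/2 p1=61/4 p2=69/4 p3=69/4; velocities now: v0=-2 v1=-1 v2=-1 v3=3
Advance to t=1 (no further collisions before then); velocities: v0=-2 v1=-1 v2=-1 v3=3; positions = 8 15 17 18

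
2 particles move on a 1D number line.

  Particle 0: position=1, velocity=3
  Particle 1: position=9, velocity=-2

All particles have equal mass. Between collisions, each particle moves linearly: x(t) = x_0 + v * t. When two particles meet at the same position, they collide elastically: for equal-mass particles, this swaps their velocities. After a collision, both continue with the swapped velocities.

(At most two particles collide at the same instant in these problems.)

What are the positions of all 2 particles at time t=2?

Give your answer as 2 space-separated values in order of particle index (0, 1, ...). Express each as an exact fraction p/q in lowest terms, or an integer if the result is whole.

Collision at t=8/5: particles 0 and 1 swap velocities; positions: p0=29/5 p1=29/5; velocities now: v0=-2 v1=3
Advance to t=2 (no further collisions before then); velocities: v0=-2 v1=3; positions = 5 7

Answer: 5 7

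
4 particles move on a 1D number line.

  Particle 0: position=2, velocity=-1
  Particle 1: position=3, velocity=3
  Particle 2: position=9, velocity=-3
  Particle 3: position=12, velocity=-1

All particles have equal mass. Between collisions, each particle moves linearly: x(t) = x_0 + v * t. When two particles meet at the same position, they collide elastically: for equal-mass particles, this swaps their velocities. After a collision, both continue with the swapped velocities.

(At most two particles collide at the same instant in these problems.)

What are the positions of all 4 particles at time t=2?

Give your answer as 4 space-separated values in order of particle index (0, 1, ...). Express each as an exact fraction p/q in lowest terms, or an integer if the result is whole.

Collision at t=1: particles 1 and 2 swap velocities; positions: p0=1 p1=6 p2=6 p3=11; velocities now: v0=-1 v1=-3 v2=3 v3=-1
Advance to t=2 (no further collisions before then); velocities: v0=-1 v1=-3 v2=3 v3=-1; positions = 0 3 9 10

Answer: 0 3 9 10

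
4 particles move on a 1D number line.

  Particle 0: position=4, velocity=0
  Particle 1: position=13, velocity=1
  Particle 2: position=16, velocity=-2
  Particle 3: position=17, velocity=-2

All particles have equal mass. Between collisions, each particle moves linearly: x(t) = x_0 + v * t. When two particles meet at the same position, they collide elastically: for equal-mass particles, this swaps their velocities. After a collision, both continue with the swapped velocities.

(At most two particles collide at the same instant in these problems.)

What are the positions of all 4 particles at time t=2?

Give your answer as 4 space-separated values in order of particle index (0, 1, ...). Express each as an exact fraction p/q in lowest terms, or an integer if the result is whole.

Collision at t=1: particles 1 and 2 swap velocities; positions: p0=4 p1=14 p2=14 p3=15; velocities now: v0=0 v1=-2 v2=1 v3=-2
Collision at t=4/3: particles 2 and 3 swap velocities; positions: p0=4 p1=40/3 p2=43/3 p3=43/3; velocities now: v0=0 v1=-2 v2=-2 v3=1
Advance to t=2 (no further collisions before then); velocities: v0=0 v1=-2 v2=-2 v3=1; positions = 4 12 13 15

Answer: 4 12 13 15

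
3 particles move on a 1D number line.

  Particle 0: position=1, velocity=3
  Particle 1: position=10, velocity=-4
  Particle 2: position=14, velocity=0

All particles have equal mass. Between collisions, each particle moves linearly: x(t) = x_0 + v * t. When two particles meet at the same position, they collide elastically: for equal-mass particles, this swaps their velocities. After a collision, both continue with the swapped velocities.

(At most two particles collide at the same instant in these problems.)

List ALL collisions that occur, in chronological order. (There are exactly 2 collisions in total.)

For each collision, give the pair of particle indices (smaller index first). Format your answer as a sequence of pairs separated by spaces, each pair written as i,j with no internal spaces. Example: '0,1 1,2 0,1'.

Answer: 0,1 1,2

Derivation:
Collision at t=9/7: particles 0 and 1 swap velocities; positions: p0=34/7 p1=34/7 p2=14; velocities now: v0=-4 v1=3 v2=0
Collision at t=13/3: particles 1 and 2 swap velocities; positions: p0=-22/3 p1=14 p2=14; velocities now: v0=-4 v1=0 v2=3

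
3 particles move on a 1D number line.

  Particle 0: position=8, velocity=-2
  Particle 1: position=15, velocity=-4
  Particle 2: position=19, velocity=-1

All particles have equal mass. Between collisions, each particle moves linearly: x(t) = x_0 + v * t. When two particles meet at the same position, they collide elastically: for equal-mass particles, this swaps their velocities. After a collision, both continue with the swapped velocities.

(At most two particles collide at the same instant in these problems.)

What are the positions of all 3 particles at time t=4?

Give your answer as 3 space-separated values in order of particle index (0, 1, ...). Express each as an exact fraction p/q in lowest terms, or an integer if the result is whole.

Collision at t=7/2: particles 0 and 1 swap velocities; positions: p0=1 p1=1 p2=31/2; velocities now: v0=-4 v1=-2 v2=-1
Advance to t=4 (no further collisions before then); velocities: v0=-4 v1=-2 v2=-1; positions = -1 0 15

Answer: -1 0 15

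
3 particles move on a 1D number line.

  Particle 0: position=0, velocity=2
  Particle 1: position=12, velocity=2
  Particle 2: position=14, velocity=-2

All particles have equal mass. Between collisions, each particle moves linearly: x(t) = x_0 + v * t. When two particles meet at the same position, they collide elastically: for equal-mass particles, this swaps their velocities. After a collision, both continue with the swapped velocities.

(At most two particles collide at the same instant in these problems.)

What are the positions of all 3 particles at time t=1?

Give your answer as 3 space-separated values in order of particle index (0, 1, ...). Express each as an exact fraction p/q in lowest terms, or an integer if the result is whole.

Collision at t=1/2: particles 1 and 2 swap velocities; positions: p0=1 p1=13 p2=13; velocities now: v0=2 v1=-2 v2=2
Advance to t=1 (no further collisions before then); velocities: v0=2 v1=-2 v2=2; positions = 2 12 14

Answer: 2 12 14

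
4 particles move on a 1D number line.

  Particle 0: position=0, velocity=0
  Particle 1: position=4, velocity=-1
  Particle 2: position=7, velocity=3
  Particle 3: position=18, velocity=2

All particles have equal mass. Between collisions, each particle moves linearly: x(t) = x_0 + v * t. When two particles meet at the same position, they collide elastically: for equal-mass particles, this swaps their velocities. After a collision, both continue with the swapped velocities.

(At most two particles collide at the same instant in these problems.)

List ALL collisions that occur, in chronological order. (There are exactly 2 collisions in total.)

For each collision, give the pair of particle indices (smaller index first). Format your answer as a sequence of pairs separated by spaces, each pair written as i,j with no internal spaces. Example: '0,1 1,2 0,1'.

Collision at t=4: particles 0 and 1 swap velocities; positions: p0=0 p1=0 p2=19 p3=26; velocities now: v0=-1 v1=0 v2=3 v3=2
Collision at t=11: particles 2 and 3 swap velocities; positions: p0=-7 p1=0 p2=40 p3=40; velocities now: v0=-1 v1=0 v2=2 v3=3

Answer: 0,1 2,3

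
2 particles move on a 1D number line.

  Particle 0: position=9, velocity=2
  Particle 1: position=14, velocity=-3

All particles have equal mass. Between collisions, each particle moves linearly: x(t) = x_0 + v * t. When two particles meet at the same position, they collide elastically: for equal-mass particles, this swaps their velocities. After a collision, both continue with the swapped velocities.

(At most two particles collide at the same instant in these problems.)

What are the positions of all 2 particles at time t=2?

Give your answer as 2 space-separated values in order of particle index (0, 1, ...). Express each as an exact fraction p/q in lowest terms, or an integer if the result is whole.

Collision at t=1: particles 0 and 1 swap velocities; positions: p0=11 p1=11; velocities now: v0=-3 v1=2
Advance to t=2 (no further collisions before then); velocities: v0=-3 v1=2; positions = 8 13

Answer: 8 13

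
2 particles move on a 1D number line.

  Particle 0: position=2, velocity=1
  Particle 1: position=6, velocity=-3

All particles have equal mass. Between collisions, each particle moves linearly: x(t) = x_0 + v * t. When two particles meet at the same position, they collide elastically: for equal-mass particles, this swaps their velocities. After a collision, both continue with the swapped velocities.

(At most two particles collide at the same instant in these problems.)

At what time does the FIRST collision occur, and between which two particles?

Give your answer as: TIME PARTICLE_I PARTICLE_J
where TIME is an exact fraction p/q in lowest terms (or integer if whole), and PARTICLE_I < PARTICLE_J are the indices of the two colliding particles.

Answer: 1 0 1

Derivation:
Pair (0,1): pos 2,6 vel 1,-3 -> gap=4, closing at 4/unit, collide at t=1
Earliest collision: t=1 between 0 and 1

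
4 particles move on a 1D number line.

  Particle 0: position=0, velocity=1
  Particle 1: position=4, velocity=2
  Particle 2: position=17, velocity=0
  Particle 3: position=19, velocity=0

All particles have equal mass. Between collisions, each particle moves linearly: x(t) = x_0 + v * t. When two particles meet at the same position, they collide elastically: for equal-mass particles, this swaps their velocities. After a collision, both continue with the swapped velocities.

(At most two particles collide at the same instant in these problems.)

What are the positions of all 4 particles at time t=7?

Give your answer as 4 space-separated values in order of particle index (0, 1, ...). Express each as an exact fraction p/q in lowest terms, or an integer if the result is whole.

Collision at t=13/2: particles 1 and 2 swap velocities; positions: p0=13/2 p1=17 p2=17 p3=19; velocities now: v0=1 v1=0 v2=2 v3=0
Advance to t=7 (no further collisions before then); velocities: v0=1 v1=0 v2=2 v3=0; positions = 7 17 18 19

Answer: 7 17 18 19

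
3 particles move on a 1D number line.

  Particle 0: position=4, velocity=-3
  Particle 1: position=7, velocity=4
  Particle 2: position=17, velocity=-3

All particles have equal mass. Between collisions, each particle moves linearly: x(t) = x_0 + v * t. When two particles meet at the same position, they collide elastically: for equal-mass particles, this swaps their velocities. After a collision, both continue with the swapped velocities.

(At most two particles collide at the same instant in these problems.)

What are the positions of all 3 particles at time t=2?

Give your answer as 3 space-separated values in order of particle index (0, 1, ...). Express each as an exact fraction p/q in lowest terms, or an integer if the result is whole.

Answer: -2 11 15

Derivation:
Collision at t=10/7: particles 1 and 2 swap velocities; positions: p0=-2/7 p1=89/7 p2=89/7; velocities now: v0=-3 v1=-3 v2=4
Advance to t=2 (no further collisions before then); velocities: v0=-3 v1=-3 v2=4; positions = -2 11 15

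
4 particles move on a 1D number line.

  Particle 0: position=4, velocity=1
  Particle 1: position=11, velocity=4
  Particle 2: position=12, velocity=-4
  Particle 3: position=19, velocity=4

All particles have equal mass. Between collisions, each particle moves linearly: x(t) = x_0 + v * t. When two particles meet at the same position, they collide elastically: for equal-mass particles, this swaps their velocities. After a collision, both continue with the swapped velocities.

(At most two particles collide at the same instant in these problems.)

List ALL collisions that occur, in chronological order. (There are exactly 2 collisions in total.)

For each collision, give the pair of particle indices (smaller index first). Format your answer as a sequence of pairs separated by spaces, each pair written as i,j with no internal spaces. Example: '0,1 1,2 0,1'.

Collision at t=1/8: particles 1 and 2 swap velocities; positions: p0=33/8 p1=23/2 p2=23/2 p3=39/2; velocities now: v0=1 v1=-4 v2=4 v3=4
Collision at t=8/5: particles 0 and 1 swap velocities; positions: p0=28/5 p1=28/5 p2=87/5 p3=127/5; velocities now: v0=-4 v1=1 v2=4 v3=4

Answer: 1,2 0,1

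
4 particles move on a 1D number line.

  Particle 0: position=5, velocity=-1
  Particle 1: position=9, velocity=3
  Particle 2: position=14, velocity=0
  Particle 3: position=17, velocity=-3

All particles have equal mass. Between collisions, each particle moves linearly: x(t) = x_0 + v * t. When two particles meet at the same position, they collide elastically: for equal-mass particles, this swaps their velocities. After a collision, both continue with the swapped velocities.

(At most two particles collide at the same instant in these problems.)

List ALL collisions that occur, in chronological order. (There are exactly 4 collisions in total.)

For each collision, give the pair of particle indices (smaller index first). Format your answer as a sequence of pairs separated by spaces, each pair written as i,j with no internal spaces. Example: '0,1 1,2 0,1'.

Collision at t=1: particles 2 and 3 swap velocities; positions: p0=4 p1=12 p2=14 p3=14; velocities now: v0=-1 v1=3 v2=-3 v3=0
Collision at t=4/3: particles 1 and 2 swap velocities; positions: p0=11/3 p1=13 p2=13 p3=14; velocities now: v0=-1 v1=-3 v2=3 v3=0
Collision at t=5/3: particles 2 and 3 swap velocities; positions: p0=10/3 p1=12 p2=14 p3=14; velocities now: v0=-1 v1=-3 v2=0 v3=3
Collision at t=6: particles 0 and 1 swap velocities; positions: p0=-1 p1=-1 p2=14 p3=27; velocities now: v0=-3 v1=-1 v2=0 v3=3

Answer: 2,3 1,2 2,3 0,1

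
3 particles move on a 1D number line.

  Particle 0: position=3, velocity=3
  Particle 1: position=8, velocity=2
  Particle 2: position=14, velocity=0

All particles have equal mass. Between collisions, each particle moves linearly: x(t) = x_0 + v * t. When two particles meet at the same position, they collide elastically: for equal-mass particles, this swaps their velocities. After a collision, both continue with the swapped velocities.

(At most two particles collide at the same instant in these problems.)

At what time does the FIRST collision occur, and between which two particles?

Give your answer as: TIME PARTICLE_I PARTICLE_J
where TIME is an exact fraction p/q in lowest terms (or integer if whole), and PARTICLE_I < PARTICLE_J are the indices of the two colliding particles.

Answer: 3 1 2

Derivation:
Pair (0,1): pos 3,8 vel 3,2 -> gap=5, closing at 1/unit, collide at t=5
Pair (1,2): pos 8,14 vel 2,0 -> gap=6, closing at 2/unit, collide at t=3
Earliest collision: t=3 between 1 and 2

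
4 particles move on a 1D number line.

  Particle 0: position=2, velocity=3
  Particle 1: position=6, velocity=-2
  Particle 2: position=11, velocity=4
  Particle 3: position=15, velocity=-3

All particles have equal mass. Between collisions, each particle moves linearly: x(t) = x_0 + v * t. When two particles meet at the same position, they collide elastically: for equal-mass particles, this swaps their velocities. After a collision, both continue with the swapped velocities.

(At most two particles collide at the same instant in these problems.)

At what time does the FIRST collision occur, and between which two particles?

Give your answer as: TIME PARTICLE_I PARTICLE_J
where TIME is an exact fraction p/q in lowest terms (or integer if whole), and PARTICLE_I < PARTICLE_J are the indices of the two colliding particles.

Answer: 4/7 2 3

Derivation:
Pair (0,1): pos 2,6 vel 3,-2 -> gap=4, closing at 5/unit, collide at t=4/5
Pair (1,2): pos 6,11 vel -2,4 -> not approaching (rel speed -6 <= 0)
Pair (2,3): pos 11,15 vel 4,-3 -> gap=4, closing at 7/unit, collide at t=4/7
Earliest collision: t=4/7 between 2 and 3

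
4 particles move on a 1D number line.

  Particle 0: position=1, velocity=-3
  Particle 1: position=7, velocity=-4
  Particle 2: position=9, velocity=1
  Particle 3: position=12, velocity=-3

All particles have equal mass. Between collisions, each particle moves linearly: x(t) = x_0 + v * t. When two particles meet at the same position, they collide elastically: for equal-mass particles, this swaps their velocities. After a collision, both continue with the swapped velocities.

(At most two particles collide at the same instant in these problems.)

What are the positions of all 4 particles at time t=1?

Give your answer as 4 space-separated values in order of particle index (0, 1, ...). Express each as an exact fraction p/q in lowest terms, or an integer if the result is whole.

Answer: -2 3 9 10

Derivation:
Collision at t=3/4: particles 2 and 3 swap velocities; positions: p0=-5/4 p1=4 p2=39/4 p3=39/4; velocities now: v0=-3 v1=-4 v2=-3 v3=1
Advance to t=1 (no further collisions before then); velocities: v0=-3 v1=-4 v2=-3 v3=1; positions = -2 3 9 10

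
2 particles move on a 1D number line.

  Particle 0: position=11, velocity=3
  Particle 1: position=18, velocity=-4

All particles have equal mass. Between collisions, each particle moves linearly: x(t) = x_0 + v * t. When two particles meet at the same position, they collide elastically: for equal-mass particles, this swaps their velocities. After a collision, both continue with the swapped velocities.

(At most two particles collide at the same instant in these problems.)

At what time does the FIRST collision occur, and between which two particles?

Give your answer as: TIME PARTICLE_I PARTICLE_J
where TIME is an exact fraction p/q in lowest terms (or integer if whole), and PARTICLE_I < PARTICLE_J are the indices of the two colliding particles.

Answer: 1 0 1

Derivation:
Pair (0,1): pos 11,18 vel 3,-4 -> gap=7, closing at 7/unit, collide at t=1
Earliest collision: t=1 between 0 and 1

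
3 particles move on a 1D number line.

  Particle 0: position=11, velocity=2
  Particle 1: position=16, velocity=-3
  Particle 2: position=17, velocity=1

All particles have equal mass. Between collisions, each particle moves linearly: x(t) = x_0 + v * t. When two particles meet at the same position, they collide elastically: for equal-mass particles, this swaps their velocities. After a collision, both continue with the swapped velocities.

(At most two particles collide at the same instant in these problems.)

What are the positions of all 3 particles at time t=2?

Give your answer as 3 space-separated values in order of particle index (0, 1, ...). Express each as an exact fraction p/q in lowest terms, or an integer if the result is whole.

Collision at t=1: particles 0 and 1 swap velocities; positions: p0=13 p1=13 p2=18; velocities now: v0=-3 v1=2 v2=1
Advance to t=2 (no further collisions before then); velocities: v0=-3 v1=2 v2=1; positions = 10 15 19

Answer: 10 15 19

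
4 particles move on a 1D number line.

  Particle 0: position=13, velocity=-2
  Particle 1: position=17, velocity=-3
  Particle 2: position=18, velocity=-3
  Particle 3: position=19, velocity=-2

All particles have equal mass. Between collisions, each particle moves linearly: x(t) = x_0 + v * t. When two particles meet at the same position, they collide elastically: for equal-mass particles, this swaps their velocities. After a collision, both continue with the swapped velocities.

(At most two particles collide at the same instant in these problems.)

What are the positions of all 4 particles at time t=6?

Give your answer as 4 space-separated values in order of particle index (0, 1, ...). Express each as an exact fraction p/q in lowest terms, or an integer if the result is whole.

Answer: -1 0 1 7

Derivation:
Collision at t=4: particles 0 and 1 swap velocities; positions: p0=5 p1=5 p2=6 p3=11; velocities now: v0=-3 v1=-2 v2=-3 v3=-2
Collision at t=5: particles 1 and 2 swap velocities; positions: p0=2 p1=3 p2=3 p3=9; velocities now: v0=-3 v1=-3 v2=-2 v3=-2
Advance to t=6 (no further collisions before then); velocities: v0=-3 v1=-3 v2=-2 v3=-2; positions = -1 0 1 7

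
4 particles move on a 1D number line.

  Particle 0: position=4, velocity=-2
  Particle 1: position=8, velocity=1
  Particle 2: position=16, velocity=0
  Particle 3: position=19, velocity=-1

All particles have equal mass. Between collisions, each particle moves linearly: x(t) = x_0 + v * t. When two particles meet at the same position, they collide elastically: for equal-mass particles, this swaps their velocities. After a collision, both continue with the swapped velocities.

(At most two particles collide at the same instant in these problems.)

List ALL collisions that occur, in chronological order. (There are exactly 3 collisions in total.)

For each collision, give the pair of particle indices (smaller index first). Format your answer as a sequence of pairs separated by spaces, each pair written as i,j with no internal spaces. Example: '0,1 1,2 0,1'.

Collision at t=3: particles 2 and 3 swap velocities; positions: p0=-2 p1=11 p2=16 p3=16; velocities now: v0=-2 v1=1 v2=-1 v3=0
Collision at t=11/2: particles 1 and 2 swap velocities; positions: p0=-7 p1=27/2 p2=27/2 p3=16; velocities now: v0=-2 v1=-1 v2=1 v3=0
Collision at t=8: particles 2 and 3 swap velocities; positions: p0=-12 p1=11 p2=16 p3=16; velocities now: v0=-2 v1=-1 v2=0 v3=1

Answer: 2,3 1,2 2,3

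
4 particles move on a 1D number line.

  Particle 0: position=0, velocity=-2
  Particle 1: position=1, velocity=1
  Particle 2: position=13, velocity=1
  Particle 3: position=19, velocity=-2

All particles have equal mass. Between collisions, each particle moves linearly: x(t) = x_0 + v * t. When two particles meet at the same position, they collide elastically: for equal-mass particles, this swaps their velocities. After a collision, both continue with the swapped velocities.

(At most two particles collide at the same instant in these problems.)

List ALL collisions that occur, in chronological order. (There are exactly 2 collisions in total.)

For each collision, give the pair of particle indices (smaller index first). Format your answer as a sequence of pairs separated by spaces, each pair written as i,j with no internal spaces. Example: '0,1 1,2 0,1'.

Answer: 2,3 1,2

Derivation:
Collision at t=2: particles 2 and 3 swap velocities; positions: p0=-4 p1=3 p2=15 p3=15; velocities now: v0=-2 v1=1 v2=-2 v3=1
Collision at t=6: particles 1 and 2 swap velocities; positions: p0=-12 p1=7 p2=7 p3=19; velocities now: v0=-2 v1=-2 v2=1 v3=1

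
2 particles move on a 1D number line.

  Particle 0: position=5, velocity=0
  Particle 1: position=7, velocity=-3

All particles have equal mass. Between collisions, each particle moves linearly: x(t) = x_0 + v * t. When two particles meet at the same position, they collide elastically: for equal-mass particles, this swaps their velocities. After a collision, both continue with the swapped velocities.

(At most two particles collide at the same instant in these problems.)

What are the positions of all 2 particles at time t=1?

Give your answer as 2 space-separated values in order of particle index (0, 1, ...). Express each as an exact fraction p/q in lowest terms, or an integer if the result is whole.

Answer: 4 5

Derivation:
Collision at t=2/3: particles 0 and 1 swap velocities; positions: p0=5 p1=5; velocities now: v0=-3 v1=0
Advance to t=1 (no further collisions before then); velocities: v0=-3 v1=0; positions = 4 5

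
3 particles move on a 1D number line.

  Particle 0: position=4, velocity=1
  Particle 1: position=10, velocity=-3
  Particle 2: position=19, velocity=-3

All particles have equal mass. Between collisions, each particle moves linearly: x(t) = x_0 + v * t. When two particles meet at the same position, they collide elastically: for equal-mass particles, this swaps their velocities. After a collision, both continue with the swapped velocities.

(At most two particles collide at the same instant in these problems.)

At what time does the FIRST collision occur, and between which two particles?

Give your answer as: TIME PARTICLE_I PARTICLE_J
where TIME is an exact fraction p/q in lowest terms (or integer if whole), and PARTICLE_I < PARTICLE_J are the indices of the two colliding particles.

Pair (0,1): pos 4,10 vel 1,-3 -> gap=6, closing at 4/unit, collide at t=3/2
Pair (1,2): pos 10,19 vel -3,-3 -> not approaching (rel speed 0 <= 0)
Earliest collision: t=3/2 between 0 and 1

Answer: 3/2 0 1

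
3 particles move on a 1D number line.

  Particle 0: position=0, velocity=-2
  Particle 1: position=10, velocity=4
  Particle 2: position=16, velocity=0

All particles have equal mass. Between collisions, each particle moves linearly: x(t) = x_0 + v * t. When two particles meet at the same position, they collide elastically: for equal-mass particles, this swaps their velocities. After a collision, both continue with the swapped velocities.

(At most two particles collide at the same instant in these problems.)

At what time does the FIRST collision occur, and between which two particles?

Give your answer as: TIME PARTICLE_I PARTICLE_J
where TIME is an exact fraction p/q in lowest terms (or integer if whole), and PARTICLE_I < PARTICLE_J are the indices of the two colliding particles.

Answer: 3/2 1 2

Derivation:
Pair (0,1): pos 0,10 vel -2,4 -> not approaching (rel speed -6 <= 0)
Pair (1,2): pos 10,16 vel 4,0 -> gap=6, closing at 4/unit, collide at t=3/2
Earliest collision: t=3/2 between 1 and 2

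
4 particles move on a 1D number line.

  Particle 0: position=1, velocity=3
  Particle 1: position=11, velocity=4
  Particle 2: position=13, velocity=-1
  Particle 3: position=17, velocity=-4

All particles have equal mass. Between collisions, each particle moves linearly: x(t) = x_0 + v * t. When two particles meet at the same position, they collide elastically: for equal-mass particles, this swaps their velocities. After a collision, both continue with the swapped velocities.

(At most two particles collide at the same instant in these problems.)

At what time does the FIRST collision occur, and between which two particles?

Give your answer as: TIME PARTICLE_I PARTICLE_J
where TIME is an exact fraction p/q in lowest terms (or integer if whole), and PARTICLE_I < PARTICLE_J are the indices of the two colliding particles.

Pair (0,1): pos 1,11 vel 3,4 -> not approaching (rel speed -1 <= 0)
Pair (1,2): pos 11,13 vel 4,-1 -> gap=2, closing at 5/unit, collide at t=2/5
Pair (2,3): pos 13,17 vel -1,-4 -> gap=4, closing at 3/unit, collide at t=4/3
Earliest collision: t=2/5 between 1 and 2

Answer: 2/5 1 2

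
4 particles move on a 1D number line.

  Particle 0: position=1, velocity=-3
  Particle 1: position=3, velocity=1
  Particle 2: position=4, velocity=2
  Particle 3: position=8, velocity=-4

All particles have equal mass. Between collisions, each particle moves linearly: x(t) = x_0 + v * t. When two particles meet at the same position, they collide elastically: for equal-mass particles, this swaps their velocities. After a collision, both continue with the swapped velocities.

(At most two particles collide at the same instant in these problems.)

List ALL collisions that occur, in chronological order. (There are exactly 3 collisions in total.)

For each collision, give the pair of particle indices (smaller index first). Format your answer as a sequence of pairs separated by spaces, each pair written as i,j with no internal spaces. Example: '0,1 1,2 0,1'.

Answer: 2,3 1,2 0,1

Derivation:
Collision at t=2/3: particles 2 and 3 swap velocities; positions: p0=-1 p1=11/3 p2=16/3 p3=16/3; velocities now: v0=-3 v1=1 v2=-4 v3=2
Collision at t=1: particles 1 and 2 swap velocities; positions: p0=-2 p1=4 p2=4 p3=6; velocities now: v0=-3 v1=-4 v2=1 v3=2
Collision at t=7: particles 0 and 1 swap velocities; positions: p0=-20 p1=-20 p2=10 p3=18; velocities now: v0=-4 v1=-3 v2=1 v3=2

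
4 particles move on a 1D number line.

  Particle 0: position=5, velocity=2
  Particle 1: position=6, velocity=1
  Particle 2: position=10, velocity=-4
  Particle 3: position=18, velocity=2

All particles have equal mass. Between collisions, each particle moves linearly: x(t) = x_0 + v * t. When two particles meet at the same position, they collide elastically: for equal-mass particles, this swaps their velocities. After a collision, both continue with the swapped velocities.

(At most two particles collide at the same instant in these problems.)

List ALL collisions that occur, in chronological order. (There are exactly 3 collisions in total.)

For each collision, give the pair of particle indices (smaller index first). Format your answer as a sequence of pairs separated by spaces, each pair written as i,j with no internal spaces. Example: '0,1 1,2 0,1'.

Answer: 1,2 0,1 1,2

Derivation:
Collision at t=4/5: particles 1 and 2 swap velocities; positions: p0=33/5 p1=34/5 p2=34/5 p3=98/5; velocities now: v0=2 v1=-4 v2=1 v3=2
Collision at t=5/6: particles 0 and 1 swap velocities; positions: p0=20/3 p1=20/3 p2=41/6 p3=59/3; velocities now: v0=-4 v1=2 v2=1 v3=2
Collision at t=1: particles 1 and 2 swap velocities; positions: p0=6 p1=7 p2=7 p3=20; velocities now: v0=-4 v1=1 v2=2 v3=2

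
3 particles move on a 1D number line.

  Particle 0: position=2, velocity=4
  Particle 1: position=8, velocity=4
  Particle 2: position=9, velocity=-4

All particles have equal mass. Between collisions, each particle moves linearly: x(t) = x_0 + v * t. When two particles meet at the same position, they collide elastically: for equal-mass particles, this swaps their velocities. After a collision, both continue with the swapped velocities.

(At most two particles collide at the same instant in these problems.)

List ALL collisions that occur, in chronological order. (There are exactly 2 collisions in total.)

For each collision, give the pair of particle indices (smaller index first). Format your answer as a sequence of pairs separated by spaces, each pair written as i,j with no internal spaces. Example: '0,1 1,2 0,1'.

Collision at t=1/8: particles 1 and 2 swap velocities; positions: p0=5/2 p1=17/2 p2=17/2; velocities now: v0=4 v1=-4 v2=4
Collision at t=7/8: particles 0 and 1 swap velocities; positions: p0=11/2 p1=11/2 p2=23/2; velocities now: v0=-4 v1=4 v2=4

Answer: 1,2 0,1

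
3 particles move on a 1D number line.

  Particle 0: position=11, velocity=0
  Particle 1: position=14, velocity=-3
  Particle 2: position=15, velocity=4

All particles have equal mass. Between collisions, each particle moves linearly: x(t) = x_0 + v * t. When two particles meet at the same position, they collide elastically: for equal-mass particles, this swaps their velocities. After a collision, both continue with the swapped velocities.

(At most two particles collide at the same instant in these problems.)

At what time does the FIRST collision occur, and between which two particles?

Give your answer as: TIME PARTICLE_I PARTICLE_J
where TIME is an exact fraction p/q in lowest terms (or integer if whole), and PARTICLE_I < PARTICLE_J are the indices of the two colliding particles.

Answer: 1 0 1

Derivation:
Pair (0,1): pos 11,14 vel 0,-3 -> gap=3, closing at 3/unit, collide at t=1
Pair (1,2): pos 14,15 vel -3,4 -> not approaching (rel speed -7 <= 0)
Earliest collision: t=1 between 0 and 1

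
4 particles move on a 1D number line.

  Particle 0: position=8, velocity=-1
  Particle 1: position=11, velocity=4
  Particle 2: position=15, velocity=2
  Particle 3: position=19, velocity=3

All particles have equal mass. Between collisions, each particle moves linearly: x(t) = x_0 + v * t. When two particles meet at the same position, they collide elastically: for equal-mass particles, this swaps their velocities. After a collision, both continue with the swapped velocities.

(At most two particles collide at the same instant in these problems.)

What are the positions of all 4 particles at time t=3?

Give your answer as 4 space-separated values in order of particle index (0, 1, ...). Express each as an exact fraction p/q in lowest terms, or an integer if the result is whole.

Answer: 5 21 23 28

Derivation:
Collision at t=2: particles 1 and 2 swap velocities; positions: p0=6 p1=19 p2=19 p3=25; velocities now: v0=-1 v1=2 v2=4 v3=3
Advance to t=3 (no further collisions before then); velocities: v0=-1 v1=2 v2=4 v3=3; positions = 5 21 23 28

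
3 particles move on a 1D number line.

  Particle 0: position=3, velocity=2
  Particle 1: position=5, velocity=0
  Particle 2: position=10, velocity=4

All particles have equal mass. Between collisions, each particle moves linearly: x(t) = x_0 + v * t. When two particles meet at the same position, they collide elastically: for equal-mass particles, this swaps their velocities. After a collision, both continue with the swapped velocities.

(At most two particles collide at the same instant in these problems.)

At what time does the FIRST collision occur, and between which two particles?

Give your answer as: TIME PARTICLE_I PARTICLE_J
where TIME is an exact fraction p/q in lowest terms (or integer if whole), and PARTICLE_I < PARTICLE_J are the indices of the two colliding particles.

Answer: 1 0 1

Derivation:
Pair (0,1): pos 3,5 vel 2,0 -> gap=2, closing at 2/unit, collide at t=1
Pair (1,2): pos 5,10 vel 0,4 -> not approaching (rel speed -4 <= 0)
Earliest collision: t=1 between 0 and 1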